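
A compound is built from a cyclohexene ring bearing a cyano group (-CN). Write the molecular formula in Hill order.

C7H9N

Atom tally by fragment:
  cyclohexene ring core → C:6 H:10
  (− 1 ring H displaced by substituents)
  + CN → C:1 N:1
Element totals:
  C: 7
  H: 9
  N: 1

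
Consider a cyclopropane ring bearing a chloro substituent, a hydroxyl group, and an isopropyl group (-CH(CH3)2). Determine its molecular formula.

Atom tally by fragment:
  cyclopropane ring core → C:3 H:6
  (− 3 ring H displaced by substituents)
  + Cl → Cl:1
  + OH → O:1 H:1
  + CH(CH3)2 → C:3 H:7
Element totals:
  C: 6
  H: 11
  Cl: 1
  O: 1

C6H11ClO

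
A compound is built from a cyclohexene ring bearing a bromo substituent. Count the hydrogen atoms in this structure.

Atom tally by fragment:
  cyclohexene ring core → C:6 H:10
  (− 1 ring H displaced by substituents)
  + Br → Br:1
Element totals:
  C: 6
  H: 9
  Br: 1

9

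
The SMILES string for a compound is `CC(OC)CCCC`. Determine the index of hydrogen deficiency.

0

Atom tally by fragment:
  CH3 → C:1 H:3
  CH(OCH3) → C:2 H:4 O:1
  CH2 → C:1 H:2
  CH2 → C:1 H:2
  CH2 → C:1 H:2
  CH3 → C:1 H:3
Element totals:
  C: 7
  H: 16
  O: 1
Molecular formula: C7H16O.
DoU = (2C + 2 + N − H − X) / 2 = (2·7 + 2 + 0 − 16 − 0) / 2 = 0.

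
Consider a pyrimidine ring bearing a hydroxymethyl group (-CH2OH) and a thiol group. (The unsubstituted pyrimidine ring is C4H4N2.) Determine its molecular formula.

C5H6N2OS

Atom tally by fragment:
  pyrimidine ring core → C:4 H:4 N:2
  (− 2 ring H displaced by substituents)
  + CH2OH → C:1 H:3 O:1
  + SH → S:1 H:1
Element totals:
  C: 5
  H: 6
  N: 2
  O: 1
  S: 1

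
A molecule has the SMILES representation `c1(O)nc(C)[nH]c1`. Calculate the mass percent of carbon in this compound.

48.97%

Atom tally by fragment:
  imidazole ring core → C:3 H:4 N:2
  (− 2 ring H displaced by substituents)
  + OH → O:1 H:1
  + CH3 → C:1 H:3
Element totals:
  C: 4
  H: 6
  N: 2
  O: 1
Molecular formula: C4H6N2O.
Molar mass = 98.105 g/mol.
Mass from C: 4 × 12.011 = 48.044 g/mol.
%C = 48.044 / 98.105 × 100 = 48.97%.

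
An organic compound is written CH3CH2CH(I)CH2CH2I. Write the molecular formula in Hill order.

Atom tally by fragment:
  CH3 → C:1 H:3
  CH2 → C:1 H:2
  CH(I) → C:1 H:1 I:1
  CH2 → C:1 H:2
  CH2I → C:1 H:2 I:1
Element totals:
  C: 5
  H: 10
  I: 2

C5H10I2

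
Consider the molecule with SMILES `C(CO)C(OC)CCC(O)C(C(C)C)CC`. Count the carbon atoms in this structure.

13

Atom tally by fragment:
  HOCH2CH2 → C:2 H:5 O:1
  CH(OCH3) → C:2 H:4 O:1
  CH2 → C:1 H:2
  CH2 → C:1 H:2
  CH(OH) → C:1 H:2 O:1
  CH(CH(CH3)2) → C:4 H:8
  CH2 → C:1 H:2
  CH3 → C:1 H:3
Element totals:
  C: 13
  H: 28
  O: 3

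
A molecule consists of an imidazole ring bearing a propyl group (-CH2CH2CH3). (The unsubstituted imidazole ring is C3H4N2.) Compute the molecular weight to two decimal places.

110.16 g/mol

Atom tally by fragment:
  imidazole ring core → C:3 H:4 N:2
  (− 1 ring H displaced by substituents)
  + CH2CH2CH3 → C:3 H:7
Element totals:
  C: 6
  H: 10
  N: 2
Molecular formula: C6H10N2.
  M = 6(12.011) + 10(1.008) + 2(14.007)
    = 72.066 + 10.080 + 28.014 = 110.160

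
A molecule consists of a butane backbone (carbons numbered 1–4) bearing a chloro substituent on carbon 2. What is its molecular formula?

C4H9Cl

Atom tally by fragment:
  CH3 → C:1 H:3
  CH(Cl) → C:1 H:1 Cl:1
  CH2 → C:1 H:2
  CH3 → C:1 H:3
Element totals:
  C: 4
  H: 9
  Cl: 1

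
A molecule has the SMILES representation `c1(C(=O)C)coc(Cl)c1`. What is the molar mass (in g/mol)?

Atom tally by fragment:
  furan ring core → C:4 H:4 O:1
  (− 2 ring H displaced by substituents)
  + COCH3 → C:2 H:3 O:1
  + Cl → Cl:1
Element totals:
  C: 6
  H: 5
  Cl: 1
  O: 2
Molecular formula: C6H5ClO2.
  M = 6(12.011) + 5(1.008) + 35.45 + 2(15.999)
    = 72.066 + 5.040 + 35.450 + 31.998 = 144.554

144.55 g/mol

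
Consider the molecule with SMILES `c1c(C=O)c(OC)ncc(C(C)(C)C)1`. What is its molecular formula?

C11H15NO2

Atom tally by fragment:
  pyridine ring core → C:5 H:5 N:1
  (− 3 ring H displaced by substituents)
  + CHO → C:1 H:1 O:1
  + OCH3 → C:1 H:3 O:1
  + C(CH3)3 → C:4 H:9
Element totals:
  C: 11
  H: 15
  N: 1
  O: 2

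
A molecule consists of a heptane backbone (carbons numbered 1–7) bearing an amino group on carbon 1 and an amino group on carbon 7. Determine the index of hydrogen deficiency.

0

Atom tally by fragment:
  H2NCH2 → C:1 H:4 N:1
  CH2 → C:1 H:2
  CH2 → C:1 H:2
  CH2 → C:1 H:2
  CH2 → C:1 H:2
  CH2 → C:1 H:2
  CH2NH2 → C:1 H:4 N:1
Element totals:
  C: 7
  H: 18
  N: 2
Molecular formula: C7H18N2.
DoU = (2C + 2 + N − H − X) / 2 = (2·7 + 2 + 2 − 18 − 0) / 2 = 0.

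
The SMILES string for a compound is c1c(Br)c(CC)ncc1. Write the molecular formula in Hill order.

Atom tally by fragment:
  pyridine ring core → C:5 H:5 N:1
  (− 2 ring H displaced by substituents)
  + Br → Br:1
  + C2H5 → C:2 H:5
Element totals:
  C: 7
  H: 8
  Br: 1
  N: 1

C7H8BrN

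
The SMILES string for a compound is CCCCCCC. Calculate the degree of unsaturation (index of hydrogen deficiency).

Atom tally by fragment:
  CH3 → C:1 H:3
  CH2 → C:1 H:2
  CH2 → C:1 H:2
  CH2 → C:1 H:2
  CH2 → C:1 H:2
  CH2 → C:1 H:2
  CH3 → C:1 H:3
Element totals:
  C: 7
  H: 16
Molecular formula: C7H16.
DoU = (2C + 2 + N − H − X) / 2 = (2·7 + 2 + 0 − 16 − 0) / 2 = 0.

0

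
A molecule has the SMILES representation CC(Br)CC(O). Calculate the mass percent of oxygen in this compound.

Atom tally by fragment:
  CH3 → C:1 H:3
  CH(Br) → C:1 H:1 Br:1
  CH2 → C:1 H:2
  CH2OH → C:1 H:3 O:1
Element totals:
  C: 4
  H: 9
  Br: 1
  O: 1
Molecular formula: C4H9BrO.
Molar mass = 153.019 g/mol.
Mass from O: 1 × 15.999 = 15.999 g/mol.
%O = 15.999 / 153.019 × 100 = 10.46%.

10.46%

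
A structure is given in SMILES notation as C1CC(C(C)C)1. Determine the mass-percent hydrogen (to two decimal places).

Atom tally by fragment:
  cyclopropane ring core → C:3 H:6
  (− 1 ring H displaced by substituents)
  + CH(CH3)2 → C:3 H:7
Element totals:
  C: 6
  H: 12
Molecular formula: C6H12.
Molar mass = 84.162 g/mol.
Mass from H: 12 × 1.008 = 12.096 g/mol.
%H = 12.096 / 84.162 × 100 = 14.37%.

14.37%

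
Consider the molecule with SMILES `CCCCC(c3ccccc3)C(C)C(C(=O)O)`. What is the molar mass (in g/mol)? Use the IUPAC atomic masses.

234.34 g/mol

Atom tally by fragment:
  CH3 → C:1 H:3
  CH2 → C:1 H:2
  CH2 → C:1 H:2
  CH2 → C:1 H:2
  CH(C6H5) → C:7 H:6
  CH(CH3) → C:2 H:4
  CH2COOH → C:2 H:3 O:2
Element totals:
  C: 15
  H: 22
  O: 2
Molecular formula: C15H22O2.
  M = 15(12.011) + 22(1.008) + 2(15.999)
    = 180.165 + 22.176 + 31.998 = 234.339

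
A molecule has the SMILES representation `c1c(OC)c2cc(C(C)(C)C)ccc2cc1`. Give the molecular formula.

Atom tally by fragment:
  naphthalene ring system core → C:10 H:8
  (− 2 ring H displaced by substituents)
  + OCH3 → C:1 H:3 O:1
  + C(CH3)3 → C:4 H:9
Element totals:
  C: 15
  H: 18
  O: 1

C15H18O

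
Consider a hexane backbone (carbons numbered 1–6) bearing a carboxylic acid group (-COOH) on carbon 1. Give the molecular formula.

C7H14O2

Atom tally by fragment:
  HOOCCH2 → C:2 H:3 O:2
  CH2 → C:1 H:2
  CH2 → C:1 H:2
  CH2 → C:1 H:2
  CH2 → C:1 H:2
  CH3 → C:1 H:3
Element totals:
  C: 7
  H: 14
  O: 2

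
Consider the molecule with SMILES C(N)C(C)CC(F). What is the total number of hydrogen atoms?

Atom tally by fragment:
  H2NCH2 → C:1 H:4 N:1
  CH(CH3) → C:2 H:4
  CH2 → C:1 H:2
  CH2F → C:1 H:2 F:1
Element totals:
  C: 5
  H: 12
  F: 1
  N: 1

12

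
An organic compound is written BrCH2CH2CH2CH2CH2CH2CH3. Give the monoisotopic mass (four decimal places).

178.0357

Atom tally by fragment:
  BrCH2 → C:1 H:2 Br:1
  CH2 → C:1 H:2
  CH2 → C:1 H:2
  CH2 → C:1 H:2
  CH2 → C:1 H:2
  CH2 → C:1 H:2
  CH3 → C:1 H:3
Element totals:
  C: 7
  H: 15
  Br: 1
Molecular formula: C7H15Br.
  M = 7(12.0) + 15(1.007825) + 78.918338
    = 84.000000 + 15.117375 + 78.918338 = 178.035713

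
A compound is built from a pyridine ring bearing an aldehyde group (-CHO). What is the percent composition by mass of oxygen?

14.94%

Atom tally by fragment:
  pyridine ring core → C:5 H:5 N:1
  (− 1 ring H displaced by substituents)
  + CHO → C:1 H:1 O:1
Element totals:
  C: 6
  H: 5
  N: 1
  O: 1
Molecular formula: C6H5NO.
Molar mass = 107.112 g/mol.
Mass from O: 1 × 15.999 = 15.999 g/mol.
%O = 15.999 / 107.112 × 100 = 14.94%.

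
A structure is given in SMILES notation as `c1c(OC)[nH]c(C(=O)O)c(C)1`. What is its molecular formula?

C7H9NO3

Atom tally by fragment:
  pyrrole ring core → C:4 H:5 N:1
  (− 3 ring H displaced by substituents)
  + OCH3 → C:1 H:3 O:1
  + COOH → C:1 H:1 O:2
  + CH3 → C:1 H:3
Element totals:
  C: 7
  H: 9
  N: 1
  O: 3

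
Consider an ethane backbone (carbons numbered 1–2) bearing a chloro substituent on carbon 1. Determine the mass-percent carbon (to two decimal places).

37.24%

Atom tally by fragment:
  ClCH2 → C:1 H:2 Cl:1
  CH3 → C:1 H:3
Element totals:
  C: 2
  H: 5
  Cl: 1
Molecular formula: C2H5Cl.
Molar mass = 64.512 g/mol.
Mass from C: 2 × 12.011 = 24.022 g/mol.
%C = 24.022 / 64.512 × 100 = 37.24%.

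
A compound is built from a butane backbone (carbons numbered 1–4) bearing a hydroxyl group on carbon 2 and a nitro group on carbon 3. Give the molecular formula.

C4H9NO3

Atom tally by fragment:
  CH3 → C:1 H:3
  CH(OH) → C:1 H:2 O:1
  CH(NO2) → C:1 H:1 N:1 O:2
  CH3 → C:1 H:3
Element totals:
  C: 4
  H: 9
  N: 1
  O: 3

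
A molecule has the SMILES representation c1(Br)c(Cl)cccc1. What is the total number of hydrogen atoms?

4

Atom tally by fragment:
  benzene ring core → C:6 H:6
  (− 2 ring H displaced by substituents)
  + Br → Br:1
  + Cl → Cl:1
Element totals:
  C: 6
  H: 4
  Br: 1
  Cl: 1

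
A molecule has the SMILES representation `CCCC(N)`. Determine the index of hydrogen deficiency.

0

Atom tally by fragment:
  CH3 → C:1 H:3
  CH2 → C:1 H:2
  CH2 → C:1 H:2
  CH2NH2 → C:1 H:4 N:1
Element totals:
  C: 4
  H: 11
  N: 1
Molecular formula: C4H11N.
DoU = (2C + 2 + N − H − X) / 2 = (2·4 + 2 + 1 − 11 − 0) / 2 = 0.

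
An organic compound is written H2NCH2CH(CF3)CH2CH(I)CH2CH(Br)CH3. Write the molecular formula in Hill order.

Element totals:
  C: 8
  H: 14
  Br: 1
  F: 3
  I: 1
  N: 1

C8H14BrF3IN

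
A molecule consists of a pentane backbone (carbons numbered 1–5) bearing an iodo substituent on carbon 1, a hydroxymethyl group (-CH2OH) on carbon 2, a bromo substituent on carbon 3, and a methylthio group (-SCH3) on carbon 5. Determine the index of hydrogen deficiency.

0

Atom tally by fragment:
  ICH2 → C:1 H:2 I:1
  CH(CH2OH) → C:2 H:4 O:1
  CH(Br) → C:1 H:1 Br:1
  CH2 → C:1 H:2
  CH2SCH3 → C:2 H:5 S:1
Element totals:
  C: 7
  H: 14
  Br: 1
  I: 1
  O: 1
  S: 1
Molecular formula: C7H14BrIOS.
DoU = (2C + 2 + N − H − X) / 2 = (2·7 + 2 + 0 − 14 − 2) / 2 = 0.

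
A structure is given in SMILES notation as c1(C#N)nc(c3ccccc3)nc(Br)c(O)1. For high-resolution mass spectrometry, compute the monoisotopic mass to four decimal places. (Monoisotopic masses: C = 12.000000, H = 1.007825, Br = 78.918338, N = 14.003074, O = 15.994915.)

Atom tally by fragment:
  pyrimidine ring core → C:4 H:4 N:2
  (− 4 ring H displaced by substituents)
  + CN → C:1 N:1
  + C6H5 → C:6 H:5
  + Br → Br:1
  + OH → O:1 H:1
Element totals:
  C: 11
  H: 6
  Br: 1
  N: 3
  O: 1
Molecular formula: C11H6BrN3O.
  M = 11(12.0) + 6(1.007825) + 78.918338 + 3(14.003074) + 15.994915
    = 132.000000 + 6.046950 + 78.918338 + 42.009222 + 15.994915 = 274.969425

274.9694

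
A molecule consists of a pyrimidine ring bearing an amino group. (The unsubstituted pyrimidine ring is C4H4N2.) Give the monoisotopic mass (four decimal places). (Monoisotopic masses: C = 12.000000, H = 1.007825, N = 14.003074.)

95.0483

Atom tally by fragment:
  pyrimidine ring core → C:4 H:4 N:2
  (− 1 ring H displaced by substituents)
  + NH2 → N:1 H:2
Element totals:
  C: 4
  H: 5
  N: 3
Molecular formula: C4H5N3.
  M = 4(12.0) + 5(1.007825) + 3(14.003074)
    = 48.000000 + 5.039125 + 42.009222 = 95.048347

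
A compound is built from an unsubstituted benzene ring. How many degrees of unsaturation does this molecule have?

Atom tally by fragment:
  benzene ring core → C:6 H:6
Element totals:
  C: 6
  H: 6
Molecular formula: C6H6.
DoU = (2C + 2 + N − H − X) / 2 = (2·6 + 2 + 0 − 6 − 0) / 2 = 4.

4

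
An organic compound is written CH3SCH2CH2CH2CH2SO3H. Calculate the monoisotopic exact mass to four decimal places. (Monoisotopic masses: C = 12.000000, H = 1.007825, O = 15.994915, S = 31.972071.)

184.0228

Atom tally by fragment:
  CH3SCH2 → C:2 H:5 S:1
  CH2 → C:1 H:2
  CH2 → C:1 H:2
  CH2SO3H → C:1 H:3 S:1 O:3
Element totals:
  C: 5
  H: 12
  O: 3
  S: 2
Molecular formula: C5H12O3S2.
  M = 5(12.0) + 12(1.007825) + 3(15.994915) + 2(31.972071)
    = 60.000000 + 12.093900 + 47.984745 + 63.944142 = 184.022787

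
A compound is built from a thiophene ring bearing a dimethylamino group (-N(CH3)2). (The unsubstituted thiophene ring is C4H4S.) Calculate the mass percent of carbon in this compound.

Atom tally by fragment:
  thiophene ring core → C:4 H:4 S:1
  (− 1 ring H displaced by substituents)
  + N(CH3)2 → N:1 C:2 H:6
Element totals:
  C: 6
  H: 9
  N: 1
  S: 1
Molecular formula: C6H9NS.
Molar mass = 127.205 g/mol.
Mass from C: 6 × 12.011 = 72.066 g/mol.
%C = 72.066 / 127.205 × 100 = 56.65%.

56.65%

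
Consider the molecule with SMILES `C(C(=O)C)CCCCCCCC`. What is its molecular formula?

Atom tally by fragment:
  CH3COCH2 → C:3 H:5 O:1
  CH2 → C:1 H:2
  CH2 → C:1 H:2
  CH2 → C:1 H:2
  CH2 → C:1 H:2
  CH2 → C:1 H:2
  CH2 → C:1 H:2
  CH2 → C:1 H:2
  CH3 → C:1 H:3
Element totals:
  C: 11
  H: 22
  O: 1

C11H22O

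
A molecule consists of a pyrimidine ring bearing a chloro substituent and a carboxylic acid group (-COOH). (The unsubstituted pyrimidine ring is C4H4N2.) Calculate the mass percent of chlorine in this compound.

Atom tally by fragment:
  pyrimidine ring core → C:4 H:4 N:2
  (− 2 ring H displaced by substituents)
  + Cl → Cl:1
  + COOH → C:1 H:1 O:2
Element totals:
  C: 5
  H: 3
  Cl: 1
  N: 2
  O: 2
Molecular formula: C5H3ClN2O2.
Molar mass = 158.541 g/mol.
Mass from Cl: 1 × 35.45 = 35.450 g/mol.
%Cl = 35.450 / 158.541 × 100 = 22.36%.

22.36%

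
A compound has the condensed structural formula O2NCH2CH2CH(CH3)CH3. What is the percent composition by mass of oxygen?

27.31%

Atom tally by fragment:
  O2NCH2 → C:1 H:2 N:1 O:2
  CH2 → C:1 H:2
  CH(CH3) → C:2 H:4
  CH3 → C:1 H:3
Element totals:
  C: 5
  H: 11
  N: 1
  O: 2
Molecular formula: C5H11NO2.
Molar mass = 117.148 g/mol.
Mass from O: 2 × 15.999 = 31.998 g/mol.
%O = 31.998 / 117.148 × 100 = 27.31%.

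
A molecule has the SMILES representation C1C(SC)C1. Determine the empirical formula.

C4H8S

Atom tally by fragment:
  cyclopropane ring core → C:3 H:6
  (− 1 ring H displaced by substituents)
  + SCH3 → C:1 H:3 S:1
Element totals:
  C: 4
  H: 8
  S: 1
Molecular formula: C4H8S.
gcd of subscripts (4, 8, 1) = 1, so the empirical formula equals the molecular formula.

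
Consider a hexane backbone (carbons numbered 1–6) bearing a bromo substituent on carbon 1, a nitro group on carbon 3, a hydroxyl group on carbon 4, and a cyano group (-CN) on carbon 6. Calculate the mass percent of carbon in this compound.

33.49%

Atom tally by fragment:
  BrCH2 → C:1 H:2 Br:1
  CH2 → C:1 H:2
  CH(NO2) → C:1 H:1 N:1 O:2
  CH(OH) → C:1 H:2 O:1
  CH2 → C:1 H:2
  CH2CN → C:2 H:2 N:1
Element totals:
  C: 7
  H: 11
  Br: 1
  N: 2
  O: 3
Molecular formula: C7H11BrN2O3.
Molar mass = 251.080 g/mol.
Mass from C: 7 × 12.011 = 84.077 g/mol.
%C = 84.077 / 251.080 × 100 = 33.49%.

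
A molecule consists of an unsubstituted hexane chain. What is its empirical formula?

Atom tally by fragment:
  CH3 → C:1 H:3
  CH2 → C:1 H:2
  CH2 → C:1 H:2
  CH2 → C:1 H:2
  CH2 → C:1 H:2
  CH3 → C:1 H:3
Element totals:
  C: 6
  H: 14
Molecular formula: C6H14.
gcd of subscripts = 2; dividing each by 2:
  C: 6/2 = 3
  H: 14/2 = 7

C3H7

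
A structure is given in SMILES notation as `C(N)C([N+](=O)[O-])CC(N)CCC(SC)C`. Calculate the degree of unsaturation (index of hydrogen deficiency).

Atom tally by fragment:
  H2NCH2 → C:1 H:4 N:1
  CH(NO2) → C:1 H:1 N:1 O:2
  CH2 → C:1 H:2
  CH(NH2) → C:1 H:3 N:1
  CH2 → C:1 H:2
  CH2 → C:1 H:2
  CH(SCH3) → C:2 H:4 S:1
  CH3 → C:1 H:3
Element totals:
  C: 9
  H: 21
  N: 3
  O: 2
  S: 1
Molecular formula: C9H21N3O2S.
DoU = (2C + 2 + N − H − X) / 2 = (2·9 + 2 + 3 − 21 − 0) / 2 = 1.

1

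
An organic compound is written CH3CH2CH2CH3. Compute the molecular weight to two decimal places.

Atom tally by fragment:
  CH3 → C:1 H:3
  CH2 → C:1 H:2
  CH2 → C:1 H:2
  CH3 → C:1 H:3
Element totals:
  C: 4
  H: 10
Molecular formula: C4H10.
  M = 4(12.011) + 10(1.008)
    = 48.044 + 10.080 = 58.124

58.12 g/mol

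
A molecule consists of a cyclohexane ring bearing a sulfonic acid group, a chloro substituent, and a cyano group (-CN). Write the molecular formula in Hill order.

C7H10ClNO3S

Atom tally by fragment:
  cyclohexane ring core → C:6 H:12
  (− 3 ring H displaced by substituents)
  + SO3H → S:1 O:3 H:1
  + Cl → Cl:1
  + CN → C:1 N:1
Element totals:
  C: 7
  H: 10
  Cl: 1
  N: 1
  O: 3
  S: 1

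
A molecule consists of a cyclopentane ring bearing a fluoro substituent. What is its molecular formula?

C5H9F

Atom tally by fragment:
  cyclopentane ring core → C:5 H:10
  (− 1 ring H displaced by substituents)
  + F → F:1
Element totals:
  C: 5
  H: 9
  F: 1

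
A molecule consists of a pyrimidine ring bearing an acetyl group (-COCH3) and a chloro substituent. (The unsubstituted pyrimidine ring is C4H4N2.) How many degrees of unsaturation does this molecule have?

5

Atom tally by fragment:
  pyrimidine ring core → C:4 H:4 N:2
  (− 2 ring H displaced by substituents)
  + COCH3 → C:2 H:3 O:1
  + Cl → Cl:1
Element totals:
  C: 6
  H: 5
  Cl: 1
  N: 2
  O: 1
Molecular formula: C6H5ClN2O.
DoU = (2C + 2 + N − H − X) / 2 = (2·6 + 2 + 2 − 5 − 1) / 2 = 5.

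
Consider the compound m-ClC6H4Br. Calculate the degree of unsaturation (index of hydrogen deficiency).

Atom tally by fragment:
  benzene ring core → C:6 H:6
  (− 2 ring H displaced by substituents)
  + Cl → Cl:1
  + Br → Br:1
Element totals:
  C: 6
  H: 4
  Br: 1
  Cl: 1
Molecular formula: C6H4BrCl.
DoU = (2C + 2 + N − H − X) / 2 = (2·6 + 2 + 0 − 4 − 2) / 2 = 4.

4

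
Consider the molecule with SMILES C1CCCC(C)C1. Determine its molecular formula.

Atom tally by fragment:
  cyclohexane ring core → C:6 H:12
  (− 1 ring H displaced by substituents)
  + CH3 → C:1 H:3
Element totals:
  C: 7
  H: 14

C7H14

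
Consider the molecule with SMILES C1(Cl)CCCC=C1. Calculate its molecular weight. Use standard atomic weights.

Atom tally by fragment:
  cyclohexene ring core → C:6 H:10
  (− 1 ring H displaced by substituents)
  + Cl → Cl:1
Element totals:
  C: 6
  H: 9
  Cl: 1
Molecular formula: C6H9Cl.
  M = 6(12.011) + 9(1.008) + 35.45
    = 72.066 + 9.072 + 35.450 = 116.588

116.59 g/mol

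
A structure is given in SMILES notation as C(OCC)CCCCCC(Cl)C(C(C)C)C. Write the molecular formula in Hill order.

C14H29ClO

Atom tally by fragment:
  C2H5OCH2 → C:3 H:7 O:1
  CH2 → C:1 H:2
  CH2 → C:1 H:2
  CH2 → C:1 H:2
  CH2 → C:1 H:2
  CH2 → C:1 H:2
  CH(Cl) → C:1 H:1 Cl:1
  CH(CH(CH3)2) → C:4 H:8
  CH3 → C:1 H:3
Element totals:
  C: 14
  H: 29
  Cl: 1
  O: 1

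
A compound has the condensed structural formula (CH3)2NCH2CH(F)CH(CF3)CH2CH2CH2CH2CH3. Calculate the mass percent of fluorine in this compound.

31.24%

Element totals:
  C: 11
  H: 21
  F: 4
  N: 1
Molecular formula: C11H21F4N.
Molar mass = 243.288 g/mol.
Mass from F: 4 × 18.998 = 75.992 g/mol.
%F = 75.992 / 243.288 × 100 = 31.24%.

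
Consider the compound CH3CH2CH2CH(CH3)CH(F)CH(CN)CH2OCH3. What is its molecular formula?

Atom tally by fragment:
  CH3 → C:1 H:3
  CH2 → C:1 H:2
  CH2 → C:1 H:2
  CH(CH3) → C:2 H:4
  CH(F) → C:1 H:1 F:1
  CH(CN) → C:2 H:1 N:1
  CH2OCH3 → C:2 H:5 O:1
Element totals:
  C: 10
  H: 18
  F: 1
  N: 1
  O: 1

C10H18FNO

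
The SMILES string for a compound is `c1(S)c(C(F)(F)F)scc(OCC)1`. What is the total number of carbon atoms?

Atom tally by fragment:
  thiophene ring core → C:4 H:4 S:1
  (− 3 ring H displaced by substituents)
  + SH → S:1 H:1
  + CF3 → C:1 F:3
  + OC2H5 → C:2 H:5 O:1
Element totals:
  C: 7
  H: 7
  F: 3
  O: 1
  S: 2

7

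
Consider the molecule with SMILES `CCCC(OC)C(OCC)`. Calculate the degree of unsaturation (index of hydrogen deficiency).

0

Atom tally by fragment:
  CH3 → C:1 H:3
  CH2 → C:1 H:2
  CH2 → C:1 H:2
  CH(OCH3) → C:2 H:4 O:1
  CH2OC2H5 → C:3 H:7 O:1
Element totals:
  C: 8
  H: 18
  O: 2
Molecular formula: C8H18O2.
DoU = (2C + 2 + N − H − X) / 2 = (2·8 + 2 + 0 − 18 − 0) / 2 = 0.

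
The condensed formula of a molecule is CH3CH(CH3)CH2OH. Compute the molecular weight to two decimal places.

Atom tally by fragment:
  CH3 → C:1 H:3
  CH(CH3) → C:2 H:4
  CH2OH → C:1 H:3 O:1
Element totals:
  C: 4
  H: 10
  O: 1
Molecular formula: C4H10O.
  M = 4(12.011) + 10(1.008) + 15.999
    = 48.044 + 10.080 + 15.999 = 74.123

74.12 g/mol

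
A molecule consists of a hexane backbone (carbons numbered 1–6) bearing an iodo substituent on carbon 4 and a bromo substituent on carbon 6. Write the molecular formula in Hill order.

C6H12BrI

Atom tally by fragment:
  CH3 → C:1 H:3
  CH2 → C:1 H:2
  CH2 → C:1 H:2
  CH(I) → C:1 H:1 I:1
  CH2 → C:1 H:2
  CH2Br → C:1 H:2 Br:1
Element totals:
  C: 6
  H: 12
  Br: 1
  I: 1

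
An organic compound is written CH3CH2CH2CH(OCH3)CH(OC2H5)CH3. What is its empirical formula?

C9H20O2

Atom tally by fragment:
  CH3 → C:1 H:3
  CH2 → C:1 H:2
  CH2 → C:1 H:2
  CH(OCH3) → C:2 H:4 O:1
  CH(OC2H5) → C:3 H:6 O:1
  CH3 → C:1 H:3
Element totals:
  C: 9
  H: 20
  O: 2
Molecular formula: C9H20O2.
gcd of subscripts (9, 20, 2) = 1, so the empirical formula equals the molecular formula.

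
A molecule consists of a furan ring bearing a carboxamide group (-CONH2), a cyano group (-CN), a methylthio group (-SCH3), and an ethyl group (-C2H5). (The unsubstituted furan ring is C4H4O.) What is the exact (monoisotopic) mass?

Atom tally by fragment:
  furan ring core → C:4 H:4 O:1
  (− 4 ring H displaced by substituents)
  + CONH2 → C:1 H:2 O:1 N:1
  + CN → C:1 N:1
  + SCH3 → C:1 H:3 S:1
  + C2H5 → C:2 H:5
Element totals:
  C: 9
  H: 10
  N: 2
  O: 2
  S: 1
Molecular formula: C9H10N2O2S.
  M = 9(12.0) + 10(1.007825) + 2(14.003074) + 2(15.994915) + 31.972071
    = 108.000000 + 10.078250 + 28.006148 + 31.989830 + 31.972071 = 210.046299

210.0463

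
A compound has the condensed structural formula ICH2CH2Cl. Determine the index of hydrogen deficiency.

Element totals:
  C: 2
  H: 4
  Cl: 1
  I: 1
Molecular formula: C2H4ClI.
DoU = (2C + 2 + N − H − X) / 2 = (2·2 + 2 + 0 − 4 − 2) / 2 = 0.

0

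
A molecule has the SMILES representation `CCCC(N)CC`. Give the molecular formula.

C6H15N

Atom tally by fragment:
  CH3 → C:1 H:3
  CH2 → C:1 H:2
  CH2 → C:1 H:2
  CH(NH2) → C:1 H:3 N:1
  CH2 → C:1 H:2
  CH3 → C:1 H:3
Element totals:
  C: 6
  H: 15
  N: 1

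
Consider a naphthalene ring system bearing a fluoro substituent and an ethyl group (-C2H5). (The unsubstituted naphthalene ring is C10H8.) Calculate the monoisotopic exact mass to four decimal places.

174.0845

Atom tally by fragment:
  naphthalene ring system core → C:10 H:8
  (− 2 ring H displaced by substituents)
  + F → F:1
  + C2H5 → C:2 H:5
Element totals:
  C: 12
  H: 11
  F: 1
Molecular formula: C12H11F.
  M = 12(12.0) + 11(1.007825) + 18.998403
    = 144.000000 + 11.086075 + 18.998403 = 174.084478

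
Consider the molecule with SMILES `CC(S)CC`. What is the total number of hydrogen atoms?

10

Atom tally by fragment:
  CH3 → C:1 H:3
  CH(SH) → C:1 H:2 S:1
  CH2 → C:1 H:2
  CH3 → C:1 H:3
Element totals:
  C: 4
  H: 10
  S: 1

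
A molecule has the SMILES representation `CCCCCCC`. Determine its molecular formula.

C7H16

Atom tally by fragment:
  CH3 → C:1 H:3
  CH2 → C:1 H:2
  CH2 → C:1 H:2
  CH2 → C:1 H:2
  CH2 → C:1 H:2
  CH2 → C:1 H:2
  CH3 → C:1 H:3
Element totals:
  C: 7
  H: 16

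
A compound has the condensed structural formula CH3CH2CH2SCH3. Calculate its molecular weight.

90.18 g/mol

Element totals:
  C: 4
  H: 10
  S: 1
Molecular formula: C4H10S.
  M = 4(12.011) + 10(1.008) + 32.06
    = 48.044 + 10.080 + 32.060 = 90.184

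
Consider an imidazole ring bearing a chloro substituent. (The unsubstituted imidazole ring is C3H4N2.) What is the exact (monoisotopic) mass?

101.9985

Atom tally by fragment:
  imidazole ring core → C:3 H:4 N:2
  (− 1 ring H displaced by substituents)
  + Cl → Cl:1
Element totals:
  C: 3
  H: 3
  Cl: 1
  N: 2
Molecular formula: C3H3ClN2.
  M = 3(12.0) + 3(1.007825) + 34.968853 + 2(14.003074)
    = 36.000000 + 3.023475 + 34.968853 + 28.006148 = 101.998476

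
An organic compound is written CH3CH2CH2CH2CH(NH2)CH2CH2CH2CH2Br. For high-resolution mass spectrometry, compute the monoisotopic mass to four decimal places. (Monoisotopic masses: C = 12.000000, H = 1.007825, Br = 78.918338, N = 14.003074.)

Atom tally by fragment:
  CH3 → C:1 H:3
  CH2 → C:1 H:2
  CH2 → C:1 H:2
  CH2 → C:1 H:2
  CH(NH2) → C:1 H:3 N:1
  CH2 → C:1 H:2
  CH2 → C:1 H:2
  CH2 → C:1 H:2
  CH2Br → C:1 H:2 Br:1
Element totals:
  C: 9
  H: 20
  Br: 1
  N: 1
Molecular formula: C9H20BrN.
  M = 9(12.0) + 20(1.007825) + 78.918338 + 14.003074
    = 108.000000 + 20.156500 + 78.918338 + 14.003074 = 221.077912

221.0779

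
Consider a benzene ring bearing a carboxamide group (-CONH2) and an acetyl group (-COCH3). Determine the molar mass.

163.18 g/mol

Atom tally by fragment:
  benzene ring core → C:6 H:6
  (− 2 ring H displaced by substituents)
  + CONH2 → C:1 H:2 O:1 N:1
  + COCH3 → C:2 H:3 O:1
Element totals:
  C: 9
  H: 9
  N: 1
  O: 2
Molecular formula: C9H9NO2.
  M = 9(12.011) + 9(1.008) + 14.007 + 2(15.999)
    = 108.099 + 9.072 + 14.007 + 31.998 = 163.176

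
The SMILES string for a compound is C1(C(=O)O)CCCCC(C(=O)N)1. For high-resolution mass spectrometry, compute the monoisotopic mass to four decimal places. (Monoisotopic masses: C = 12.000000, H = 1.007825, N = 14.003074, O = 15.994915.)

Atom tally by fragment:
  cyclohexane ring core → C:6 H:12
  (− 2 ring H displaced by substituents)
  + COOH → C:1 H:1 O:2
  + CONH2 → C:1 H:2 O:1 N:1
Element totals:
  C: 8
  H: 13
  N: 1
  O: 3
Molecular formula: C8H13NO3.
  M = 8(12.0) + 13(1.007825) + 14.003074 + 3(15.994915)
    = 96.000000 + 13.101725 + 14.003074 + 47.984745 = 171.089544

171.0895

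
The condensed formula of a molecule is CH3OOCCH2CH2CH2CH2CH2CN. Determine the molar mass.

155.20 g/mol

Element totals:
  C: 8
  H: 13
  N: 1
  O: 2
Molecular formula: C8H13NO2.
  M = 8(12.011) + 13(1.008) + 14.007 + 2(15.999)
    = 96.088 + 13.104 + 14.007 + 31.998 = 155.197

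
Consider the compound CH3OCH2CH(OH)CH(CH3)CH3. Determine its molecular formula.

C6H14O2

Element totals:
  C: 6
  H: 14
  O: 2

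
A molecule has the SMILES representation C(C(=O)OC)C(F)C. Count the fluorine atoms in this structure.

Atom tally by fragment:
  CH3OOCCH2 → C:3 H:5 O:2
  CH(F) → C:1 H:1 F:1
  CH3 → C:1 H:3
Element totals:
  C: 5
  H: 9
  F: 1
  O: 2

1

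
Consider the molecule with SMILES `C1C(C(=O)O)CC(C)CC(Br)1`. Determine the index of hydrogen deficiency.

2

Atom tally by fragment:
  cyclohexane ring core → C:6 H:12
  (− 3 ring H displaced by substituents)
  + COOH → C:1 H:1 O:2
  + CH3 → C:1 H:3
  + Br → Br:1
Element totals:
  C: 8
  H: 13
  Br: 1
  O: 2
Molecular formula: C8H13BrO2.
DoU = (2C + 2 + N − H − X) / 2 = (2·8 + 2 + 0 − 13 − 1) / 2 = 2.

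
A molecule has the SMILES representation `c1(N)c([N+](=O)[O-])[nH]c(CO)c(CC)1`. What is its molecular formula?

C7H11N3O3

Atom tally by fragment:
  pyrrole ring core → C:4 H:5 N:1
  (− 4 ring H displaced by substituents)
  + NH2 → N:1 H:2
  + NO2 → N:1 O:2
  + CH2OH → C:1 H:3 O:1
  + C2H5 → C:2 H:5
Element totals:
  C: 7
  H: 11
  N: 3
  O: 3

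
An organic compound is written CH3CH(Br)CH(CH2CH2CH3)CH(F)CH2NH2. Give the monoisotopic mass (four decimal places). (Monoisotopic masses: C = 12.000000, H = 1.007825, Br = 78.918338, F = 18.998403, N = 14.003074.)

225.0528

Element totals:
  C: 8
  H: 17
  Br: 1
  F: 1
  N: 1
Molecular formula: C8H17BrFN.
  M = 8(12.0) + 17(1.007825) + 78.918338 + 18.998403 + 14.003074
    = 96.000000 + 17.133025 + 78.918338 + 18.998403 + 14.003074 = 225.052840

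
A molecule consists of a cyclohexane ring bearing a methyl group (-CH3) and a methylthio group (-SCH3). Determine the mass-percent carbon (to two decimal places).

Atom tally by fragment:
  cyclohexane ring core → C:6 H:12
  (− 2 ring H displaced by substituents)
  + CH3 → C:1 H:3
  + SCH3 → C:1 H:3 S:1
Element totals:
  C: 8
  H: 16
  S: 1
Molecular formula: C8H16S.
Molar mass = 144.276 g/mol.
Mass from C: 8 × 12.011 = 96.088 g/mol.
%C = 96.088 / 144.276 × 100 = 66.60%.

66.60%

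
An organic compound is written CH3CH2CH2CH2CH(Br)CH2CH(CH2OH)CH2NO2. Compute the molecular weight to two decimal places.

268.15 g/mol

Atom tally by fragment:
  CH3 → C:1 H:3
  CH2 → C:1 H:2
  CH2 → C:1 H:2
  CH2 → C:1 H:2
  CH(Br) → C:1 H:1 Br:1
  CH2 → C:1 H:2
  CH(CH2OH) → C:2 H:4 O:1
  CH2NO2 → C:1 H:2 N:1 O:2
Element totals:
  C: 9
  H: 18
  Br: 1
  N: 1
  O: 3
Molecular formula: C9H18BrNO3.
  M = 9(12.011) + 18(1.008) + 79.904 + 14.007 + 3(15.999)
    = 108.099 + 18.144 + 79.904 + 14.007 + 47.997 = 268.151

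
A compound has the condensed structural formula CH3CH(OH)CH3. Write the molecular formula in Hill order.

C3H8O

Atom tally by fragment:
  CH3 → C:1 H:3
  CH(OH) → C:1 H:2 O:1
  CH3 → C:1 H:3
Element totals:
  C: 3
  H: 8
  O: 1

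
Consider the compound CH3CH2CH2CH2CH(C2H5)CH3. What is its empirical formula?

C4H9

Atom tally by fragment:
  CH3 → C:1 H:3
  CH2 → C:1 H:2
  CH2 → C:1 H:2
  CH2 → C:1 H:2
  CH(C2H5) → C:3 H:6
  CH3 → C:1 H:3
Element totals:
  C: 8
  H: 18
Molecular formula: C8H18.
gcd of subscripts = 2; dividing each by 2:
  C: 8/2 = 4
  H: 18/2 = 9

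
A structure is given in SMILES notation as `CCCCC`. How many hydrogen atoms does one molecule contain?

12

Atom tally by fragment:
  CH3 → C:1 H:3
  CH2 → C:1 H:2
  CH2 → C:1 H:2
  CH2 → C:1 H:2
  CH3 → C:1 H:3
Element totals:
  C: 5
  H: 12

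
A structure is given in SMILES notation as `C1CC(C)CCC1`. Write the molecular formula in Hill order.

Atom tally by fragment:
  cyclohexane ring core → C:6 H:12
  (− 1 ring H displaced by substituents)
  + CH3 → C:1 H:3
Element totals:
  C: 7
  H: 14

C7H14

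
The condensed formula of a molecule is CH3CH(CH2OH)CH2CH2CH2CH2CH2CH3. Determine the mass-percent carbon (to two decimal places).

74.93%

Element totals:
  C: 9
  H: 20
  O: 1
Molecular formula: C9H20O.
Molar mass = 144.258 g/mol.
Mass from C: 9 × 12.011 = 108.099 g/mol.
%C = 108.099 / 144.258 × 100 = 74.93%.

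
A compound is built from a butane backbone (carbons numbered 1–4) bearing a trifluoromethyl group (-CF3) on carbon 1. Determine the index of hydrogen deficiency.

0

Atom tally by fragment:
  F3CCH2 → C:2 H:2 F:3
  CH2 → C:1 H:2
  CH2 → C:1 H:2
  CH3 → C:1 H:3
Element totals:
  C: 5
  H: 9
  F: 3
Molecular formula: C5H9F3.
DoU = (2C + 2 + N − H − X) / 2 = (2·5 + 2 + 0 − 9 − 3) / 2 = 0.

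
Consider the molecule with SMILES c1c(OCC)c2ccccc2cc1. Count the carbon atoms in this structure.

Atom tally by fragment:
  naphthalene ring system core → C:10 H:8
  (− 1 ring H displaced by substituents)
  + OC2H5 → C:2 H:5 O:1
Element totals:
  C: 12
  H: 12
  O: 1

12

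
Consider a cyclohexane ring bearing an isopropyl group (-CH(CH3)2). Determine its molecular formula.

C9H18

Atom tally by fragment:
  cyclohexane ring core → C:6 H:12
  (− 1 ring H displaced by substituents)
  + CH(CH3)2 → C:3 H:7
Element totals:
  C: 9
  H: 18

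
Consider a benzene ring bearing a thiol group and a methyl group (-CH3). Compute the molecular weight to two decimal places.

Atom tally by fragment:
  benzene ring core → C:6 H:6
  (− 2 ring H displaced by substituents)
  + SH → S:1 H:1
  + CH3 → C:1 H:3
Element totals:
  C: 7
  H: 8
  S: 1
Molecular formula: C7H8S.
  M = 7(12.011) + 8(1.008) + 32.06
    = 84.077 + 8.064 + 32.060 = 124.201

124.20 g/mol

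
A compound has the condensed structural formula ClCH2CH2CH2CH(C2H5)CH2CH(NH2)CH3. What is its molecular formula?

C9H20ClN

Atom tally by fragment:
  ClCH2 → C:1 H:2 Cl:1
  CH2 → C:1 H:2
  CH2 → C:1 H:2
  CH(C2H5) → C:3 H:6
  CH2 → C:1 H:2
  CH(NH2) → C:1 H:3 N:1
  CH3 → C:1 H:3
Element totals:
  C: 9
  H: 20
  Cl: 1
  N: 1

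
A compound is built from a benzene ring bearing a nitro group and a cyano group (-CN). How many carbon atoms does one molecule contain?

Atom tally by fragment:
  benzene ring core → C:6 H:6
  (− 2 ring H displaced by substituents)
  + NO2 → N:1 O:2
  + CN → C:1 N:1
Element totals:
  C: 7
  H: 4
  N: 2
  O: 2

7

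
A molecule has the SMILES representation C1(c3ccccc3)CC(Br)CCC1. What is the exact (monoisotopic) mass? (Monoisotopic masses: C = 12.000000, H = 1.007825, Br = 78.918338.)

Atom tally by fragment:
  cyclohexane ring core → C:6 H:12
  (− 2 ring H displaced by substituents)
  + C6H5 → C:6 H:5
  + Br → Br:1
Element totals:
  C: 12
  H: 15
  Br: 1
Molecular formula: C12H15Br.
  M = 12(12.0) + 15(1.007825) + 78.918338
    = 144.000000 + 15.117375 + 78.918338 = 238.035713

238.0357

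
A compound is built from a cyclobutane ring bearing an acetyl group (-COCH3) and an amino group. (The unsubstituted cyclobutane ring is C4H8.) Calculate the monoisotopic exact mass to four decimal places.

113.0841

Atom tally by fragment:
  cyclobutane ring core → C:4 H:8
  (− 2 ring H displaced by substituents)
  + COCH3 → C:2 H:3 O:1
  + NH2 → N:1 H:2
Element totals:
  C: 6
  H: 11
  N: 1
  O: 1
Molecular formula: C6H11NO.
  M = 6(12.0) + 11(1.007825) + 14.003074 + 15.994915
    = 72.000000 + 11.086075 + 14.003074 + 15.994915 = 113.084064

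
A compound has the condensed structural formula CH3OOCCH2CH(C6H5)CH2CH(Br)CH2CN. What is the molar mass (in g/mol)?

Element totals:
  C: 14
  H: 16
  Br: 1
  N: 1
  O: 2
Molecular formula: C14H16BrNO2.
  M = 14(12.011) + 16(1.008) + 79.904 + 14.007 + 2(15.999)
    = 168.154 + 16.128 + 79.904 + 14.007 + 31.998 = 310.191

310.19 g/mol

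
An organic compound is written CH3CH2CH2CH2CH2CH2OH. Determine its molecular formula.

Element totals:
  C: 6
  H: 14
  O: 1

C6H14O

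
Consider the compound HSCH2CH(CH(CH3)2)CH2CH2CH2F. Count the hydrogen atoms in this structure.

17

Element totals:
  C: 8
  H: 17
  F: 1
  S: 1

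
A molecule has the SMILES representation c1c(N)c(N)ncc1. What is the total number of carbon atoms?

5

Atom tally by fragment:
  pyridine ring core → C:5 H:5 N:1
  (− 2 ring H displaced by substituents)
  + NH2 → N:1 H:2
  + NH2 → N:1 H:2
Element totals:
  C: 5
  H: 7
  N: 3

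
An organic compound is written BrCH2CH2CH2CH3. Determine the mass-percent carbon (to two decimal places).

Element totals:
  C: 4
  H: 9
  Br: 1
Molecular formula: C4H9Br.
Molar mass = 137.020 g/mol.
Mass from C: 4 × 12.011 = 48.044 g/mol.
%C = 48.044 / 137.020 × 100 = 35.06%.

35.06%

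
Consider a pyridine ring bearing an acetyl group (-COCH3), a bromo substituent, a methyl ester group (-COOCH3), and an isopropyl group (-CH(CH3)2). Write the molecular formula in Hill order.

C12H14BrNO3

Atom tally by fragment:
  pyridine ring core → C:5 H:5 N:1
  (− 4 ring H displaced by substituents)
  + COCH3 → C:2 H:3 O:1
  + Br → Br:1
  + COOCH3 → C:2 H:3 O:2
  + CH(CH3)2 → C:3 H:7
Element totals:
  C: 12
  H: 14
  Br: 1
  N: 1
  O: 3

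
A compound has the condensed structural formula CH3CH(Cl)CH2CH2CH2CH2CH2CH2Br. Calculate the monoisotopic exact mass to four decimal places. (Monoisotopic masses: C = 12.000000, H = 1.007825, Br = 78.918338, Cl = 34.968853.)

Atom tally by fragment:
  CH3 → C:1 H:3
  CH(Cl) → C:1 H:1 Cl:1
  CH2 → C:1 H:2
  CH2 → C:1 H:2
  CH2 → C:1 H:2
  CH2 → C:1 H:2
  CH2 → C:1 H:2
  CH2Br → C:1 H:2 Br:1
Element totals:
  C: 8
  H: 16
  Br: 1
  Cl: 1
Molecular formula: C8H16BrCl.
  M = 8(12.0) + 16(1.007825) + 78.918338 + 34.968853
    = 96.000000 + 16.125200 + 78.918338 + 34.968853 = 226.012391

226.0124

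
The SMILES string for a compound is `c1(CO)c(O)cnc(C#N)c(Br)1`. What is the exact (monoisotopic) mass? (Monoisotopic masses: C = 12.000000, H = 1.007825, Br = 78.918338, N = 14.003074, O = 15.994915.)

Atom tally by fragment:
  pyridine ring core → C:5 H:5 N:1
  (− 4 ring H displaced by substituents)
  + CH2OH → C:1 H:3 O:1
  + OH → O:1 H:1
  + CN → C:1 N:1
  + Br → Br:1
Element totals:
  C: 7
  H: 5
  Br: 1
  N: 2
  O: 2
Molecular formula: C7H5BrN2O2.
  M = 7(12.0) + 5(1.007825) + 78.918338 + 2(14.003074) + 2(15.994915)
    = 84.000000 + 5.039125 + 78.918338 + 28.006148 + 31.989830 = 227.953441

227.9534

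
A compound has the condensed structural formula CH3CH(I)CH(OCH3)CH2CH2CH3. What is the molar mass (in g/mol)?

Atom tally by fragment:
  CH3 → C:1 H:3
  CH(I) → C:1 H:1 I:1
  CH(OCH3) → C:2 H:4 O:1
  CH2 → C:1 H:2
  CH2 → C:1 H:2
  CH3 → C:1 H:3
Element totals:
  C: 7
  H: 15
  I: 1
  O: 1
Molecular formula: C7H15IO.
  M = 7(12.011) + 15(1.008) + 126.904 + 15.999
    = 84.077 + 15.120 + 126.904 + 15.999 = 242.100

242.10 g/mol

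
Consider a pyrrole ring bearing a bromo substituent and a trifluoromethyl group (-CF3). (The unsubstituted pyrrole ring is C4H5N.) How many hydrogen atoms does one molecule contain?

3

Atom tally by fragment:
  pyrrole ring core → C:4 H:5 N:1
  (− 2 ring H displaced by substituents)
  + Br → Br:1
  + CF3 → C:1 F:3
Element totals:
  C: 5
  H: 3
  Br: 1
  F: 3
  N: 1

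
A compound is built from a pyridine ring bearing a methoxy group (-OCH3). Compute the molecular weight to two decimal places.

109.13 g/mol

Atom tally by fragment:
  pyridine ring core → C:5 H:5 N:1
  (− 1 ring H displaced by substituents)
  + OCH3 → C:1 H:3 O:1
Element totals:
  C: 6
  H: 7
  N: 1
  O: 1
Molecular formula: C6H7NO.
  M = 6(12.011) + 7(1.008) + 14.007 + 15.999
    = 72.066 + 7.056 + 14.007 + 15.999 = 109.128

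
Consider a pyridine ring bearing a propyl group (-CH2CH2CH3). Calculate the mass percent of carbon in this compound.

79.29%

Atom tally by fragment:
  pyridine ring core → C:5 H:5 N:1
  (− 1 ring H displaced by substituents)
  + CH2CH2CH3 → C:3 H:7
Element totals:
  C: 8
  H: 11
  N: 1
Molecular formula: C8H11N.
Molar mass = 121.183 g/mol.
Mass from C: 8 × 12.011 = 96.088 g/mol.
%C = 96.088 / 121.183 × 100 = 79.29%.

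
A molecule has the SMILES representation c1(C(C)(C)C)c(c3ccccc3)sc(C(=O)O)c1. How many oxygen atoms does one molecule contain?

Atom tally by fragment:
  thiophene ring core → C:4 H:4 S:1
  (− 3 ring H displaced by substituents)
  + C(CH3)3 → C:4 H:9
  + C6H5 → C:6 H:5
  + COOH → C:1 H:1 O:2
Element totals:
  C: 15
  H: 16
  O: 2
  S: 1

2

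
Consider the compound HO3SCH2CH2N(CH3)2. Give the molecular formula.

Atom tally by fragment:
  HO3SCH2 → C:1 H:3 S:1 O:3
  CH2N(CH3)2 → C:3 H:8 N:1
Element totals:
  C: 4
  H: 11
  N: 1
  O: 3
  S: 1

C4H11NO3S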